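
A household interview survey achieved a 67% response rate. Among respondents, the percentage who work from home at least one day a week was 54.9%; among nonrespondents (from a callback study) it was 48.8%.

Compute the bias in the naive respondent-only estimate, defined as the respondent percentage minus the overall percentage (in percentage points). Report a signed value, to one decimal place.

+2.0 percentage points

Nonresponse fraction = 1 − 0.67 = 0.33.
Bias = (nonresponse fraction) × (respondent percentage − nonrespondent percentage)
     = 0.33 × (54.9 − 48.8) = 0.33 × 6.1 = 2.013.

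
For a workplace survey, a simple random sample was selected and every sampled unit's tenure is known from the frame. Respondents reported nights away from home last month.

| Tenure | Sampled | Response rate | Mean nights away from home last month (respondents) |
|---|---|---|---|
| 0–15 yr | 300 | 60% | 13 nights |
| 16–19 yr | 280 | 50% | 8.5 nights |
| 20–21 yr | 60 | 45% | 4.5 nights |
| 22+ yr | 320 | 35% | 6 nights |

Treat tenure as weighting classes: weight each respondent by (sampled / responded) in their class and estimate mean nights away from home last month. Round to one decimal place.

Each respondent's weight = sampled/responded in their class; summing within a class gives n_sampled, so:
  0–15 yr: 300 × 13 = 3900
  16–19 yr: 280 × 8.5 = 2380
  20–21 yr: 60 × 4.5 = 270
  22+ yr: 320 × 6 = 1920
Adjusted estimate = 8470 / 960 = 8.82292 → 8.8.

8.8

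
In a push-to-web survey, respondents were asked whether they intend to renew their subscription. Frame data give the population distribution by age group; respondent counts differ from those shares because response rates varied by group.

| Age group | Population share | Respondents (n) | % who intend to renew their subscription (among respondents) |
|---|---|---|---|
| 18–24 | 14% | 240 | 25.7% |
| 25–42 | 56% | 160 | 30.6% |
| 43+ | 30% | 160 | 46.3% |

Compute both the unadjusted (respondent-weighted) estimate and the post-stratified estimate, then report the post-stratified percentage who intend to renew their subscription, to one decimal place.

34.6%

Unadjusted (pooled respondent) estimate weights by respondent counts:
  (240/560)×25.7 + (160/560)×30.6 + (160/560)×46.3 = 32.9857%
Post-stratified estimate weights by population shares:
  0.14×25.7 + 0.56×30.6 + 0.3×46.3 = 34.624%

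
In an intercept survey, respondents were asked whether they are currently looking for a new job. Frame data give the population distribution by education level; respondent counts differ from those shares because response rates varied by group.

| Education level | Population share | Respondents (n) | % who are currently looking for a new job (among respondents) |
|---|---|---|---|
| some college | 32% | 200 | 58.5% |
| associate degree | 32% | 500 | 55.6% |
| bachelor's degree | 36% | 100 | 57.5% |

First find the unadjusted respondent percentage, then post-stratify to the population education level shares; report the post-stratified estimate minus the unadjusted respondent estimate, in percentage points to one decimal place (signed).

Unadjusted (pooled respondent) estimate weights by respondent counts:
  (200/800)×58.5 + (500/800)×55.6 + (100/800)×57.5 = 56.5625%
Reweighting by population education level shares:
  0.32×58.5 + 0.32×55.6 + 0.36×57.5 = 57.212%
Difference = 57.212 − 56.5625 = 0.6495 pp.

+0.6 percentage points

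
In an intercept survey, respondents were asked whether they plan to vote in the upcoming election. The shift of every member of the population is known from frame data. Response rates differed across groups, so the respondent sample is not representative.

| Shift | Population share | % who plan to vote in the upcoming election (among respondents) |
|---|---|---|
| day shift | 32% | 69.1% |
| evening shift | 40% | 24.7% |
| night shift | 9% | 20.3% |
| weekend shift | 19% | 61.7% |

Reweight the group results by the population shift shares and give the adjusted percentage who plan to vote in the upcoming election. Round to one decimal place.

Reweight to the known shift distribution:
  day shift: 0.32 × 69.1 = 22.112
  evening shift: 0.4 × 24.7 = 9.88
  night shift: 0.09 × 20.3 = 1.827
  weekend shift: 0.19 × 61.7 = 11.723
Post-stratified estimate = 45.542 → 45.5%.

45.5%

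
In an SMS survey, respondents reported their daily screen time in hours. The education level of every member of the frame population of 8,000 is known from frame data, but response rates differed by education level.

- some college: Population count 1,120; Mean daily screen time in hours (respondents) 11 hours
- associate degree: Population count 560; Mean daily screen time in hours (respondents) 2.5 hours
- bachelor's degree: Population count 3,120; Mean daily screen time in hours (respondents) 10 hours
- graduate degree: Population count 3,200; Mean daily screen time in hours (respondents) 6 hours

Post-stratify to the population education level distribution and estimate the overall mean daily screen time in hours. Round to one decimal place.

Weight each group's respondent value by its population share:
  some college: (1,120/8,000) × 11 = 1.54
  associate degree: (560/8,000) × 2.5 = 0.175
  bachelor's degree: (3,120/8,000) × 10 = 3.9
  graduate degree: (3,200/8,000) × 6 = 2.4
Post-stratified estimate = 8.015 → 8.0.

8.0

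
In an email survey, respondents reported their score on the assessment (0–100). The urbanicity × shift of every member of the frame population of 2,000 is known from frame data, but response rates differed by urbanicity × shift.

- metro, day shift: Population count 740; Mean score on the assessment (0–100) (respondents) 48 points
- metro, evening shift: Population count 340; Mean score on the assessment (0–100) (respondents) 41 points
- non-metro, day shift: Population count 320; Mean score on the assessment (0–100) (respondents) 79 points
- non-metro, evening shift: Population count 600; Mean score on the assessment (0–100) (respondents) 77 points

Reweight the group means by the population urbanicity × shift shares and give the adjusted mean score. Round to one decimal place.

60.5

Each cell contributes population-share × respondent value:
  metro, day shift: (740/2,000) × 48 = 17.76
  metro, evening shift: (340/2,000) × 41 = 6.97
  non-metro, day shift: (320/2,000) × 79 = 12.64
  non-metro, evening shift: (600/2,000) × 77 = 23.1
Post-stratified estimate = 60.47 → 60.5.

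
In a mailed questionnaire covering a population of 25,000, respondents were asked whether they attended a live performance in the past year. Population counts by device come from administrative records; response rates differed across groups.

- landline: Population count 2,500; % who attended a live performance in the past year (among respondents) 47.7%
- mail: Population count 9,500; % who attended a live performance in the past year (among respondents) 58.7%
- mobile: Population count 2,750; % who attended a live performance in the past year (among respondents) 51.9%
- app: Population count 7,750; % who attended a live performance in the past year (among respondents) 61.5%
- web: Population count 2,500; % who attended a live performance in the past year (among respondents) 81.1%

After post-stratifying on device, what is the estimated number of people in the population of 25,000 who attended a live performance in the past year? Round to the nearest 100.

Estimated count per cell = population count × respondent percentage:
  landline: 2,500 × 47.7% = 1192.5
  mail: 9,500 × 58.7% = 5576.5
  mobile: 2,750 × 51.9% = 1427.25
  app: 7,750 × 61.5% = 4766.25
  web: 2,500 × 81.1% = 2027.5
Estimated total = 14,990 → 15,000.

15,000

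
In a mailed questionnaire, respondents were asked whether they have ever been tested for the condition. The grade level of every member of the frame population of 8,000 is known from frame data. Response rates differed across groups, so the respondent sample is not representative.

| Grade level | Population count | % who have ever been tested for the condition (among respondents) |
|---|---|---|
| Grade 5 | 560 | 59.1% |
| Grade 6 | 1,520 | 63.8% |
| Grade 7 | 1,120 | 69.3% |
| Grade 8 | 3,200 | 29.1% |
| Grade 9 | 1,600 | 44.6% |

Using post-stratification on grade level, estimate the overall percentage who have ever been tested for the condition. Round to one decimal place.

Each cell contributes population-share × respondent value:
  Grade 5: (560/8,000) × 59.1 = 4.137
  Grade 6: (1,520/8,000) × 63.8 = 12.122
  Grade 7: (1,120/8,000) × 69.3 = 9.702
  Grade 8: (3,200/8,000) × 29.1 = 11.64
  Grade 9: (1,600/8,000) × 44.6 = 8.92
Post-stratified estimate = 46.521 → 46.5%.

46.5%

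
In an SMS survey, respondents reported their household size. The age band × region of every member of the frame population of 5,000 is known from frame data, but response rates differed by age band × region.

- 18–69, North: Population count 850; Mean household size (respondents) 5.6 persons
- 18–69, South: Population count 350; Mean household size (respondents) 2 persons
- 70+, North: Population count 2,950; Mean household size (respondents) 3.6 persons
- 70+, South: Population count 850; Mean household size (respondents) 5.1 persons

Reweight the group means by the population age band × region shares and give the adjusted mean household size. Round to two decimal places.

Reweight to the known age band × region distribution:
  18–69, North: (850/5,000) × 5.6 = 0.952
  18–69, South: (350/5,000) × 2 = 0.14
  70+, North: (2,950/5,000) × 3.6 = 2.124
  70+, South: (850/5,000) × 5.1 = 0.867
Post-stratified estimate = 4.083 → 4.08.

4.08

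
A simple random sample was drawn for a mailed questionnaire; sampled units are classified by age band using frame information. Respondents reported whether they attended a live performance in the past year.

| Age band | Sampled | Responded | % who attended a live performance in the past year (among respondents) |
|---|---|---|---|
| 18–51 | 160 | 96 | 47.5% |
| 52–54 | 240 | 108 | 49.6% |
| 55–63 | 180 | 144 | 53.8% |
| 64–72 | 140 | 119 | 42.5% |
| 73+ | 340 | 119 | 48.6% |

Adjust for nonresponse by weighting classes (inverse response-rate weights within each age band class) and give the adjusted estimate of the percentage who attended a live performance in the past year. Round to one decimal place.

48.7%

Response rates by class: 18–51 96/160 = 60%, 52–54 108/240 = 45%, 55–63 144/180 = 80%, 64–72 119/140 = 85%, 73+ 119/340 = 35%.
Weighting each respondent by the inverse class response rate inflates each class back to its sampled size, so the class weight is n_sampled:
  18–51: 160 × 47.5 = 7600
  52–54: 240 × 49.6 = 11,904
  55–63: 180 × 53.8 = 9684
  64–72: 140 × 42.5 = 5950
  73+: 340 × 48.6 = 16,524
Adjusted estimate = 51,662 / 1,060 = 48.7377 → 48.7%.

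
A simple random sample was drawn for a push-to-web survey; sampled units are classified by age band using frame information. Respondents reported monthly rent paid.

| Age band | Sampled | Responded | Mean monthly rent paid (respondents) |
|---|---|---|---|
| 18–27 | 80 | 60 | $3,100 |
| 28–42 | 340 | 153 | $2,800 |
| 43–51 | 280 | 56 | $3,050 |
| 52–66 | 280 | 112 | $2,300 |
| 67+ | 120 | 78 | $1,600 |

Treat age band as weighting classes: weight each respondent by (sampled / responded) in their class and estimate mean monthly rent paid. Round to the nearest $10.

Class response rates: 18–27 60/80 = 75%, 28–42 153/340 = 45%, 43–51 56/280 = 20%, 52–66 112/280 = 40%, 67+ 78/120 = 65%.
Inverse-response-rate weighting restores each class to its sampled count, so class totals weight by n_sampled:
  18–27: 80 × 3100 = 248,000
  28–42: 340 × 2800 = 952,000
  43–51: 280 × 3050 = 854,000
  52–66: 280 × 2300 = 644,000
  67+: 120 × 1600 = 192,000
Adjusted estimate = 2,890,000 / 1,100 = 2627.27 → $2,630.

$2,630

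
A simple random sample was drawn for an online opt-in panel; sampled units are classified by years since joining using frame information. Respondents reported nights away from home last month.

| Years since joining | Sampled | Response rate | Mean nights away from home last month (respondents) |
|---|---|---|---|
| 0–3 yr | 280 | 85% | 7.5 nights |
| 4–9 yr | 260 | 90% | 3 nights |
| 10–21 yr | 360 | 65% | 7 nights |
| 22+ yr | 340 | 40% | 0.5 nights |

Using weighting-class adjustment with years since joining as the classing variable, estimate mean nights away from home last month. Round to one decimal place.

Weighting each respondent by the inverse class response rate inflates each class back to its sampled size, so the class weight is n_sampled:
  0–3 yr: 280 × 7.5 = 2100
  4–9 yr: 260 × 3 = 780
  10–21 yr: 360 × 7 = 2520
  22+ yr: 340 × 0.5 = 170
Adjusted estimate = 5570 / 1,240 = 4.49193 → 4.5.

4.5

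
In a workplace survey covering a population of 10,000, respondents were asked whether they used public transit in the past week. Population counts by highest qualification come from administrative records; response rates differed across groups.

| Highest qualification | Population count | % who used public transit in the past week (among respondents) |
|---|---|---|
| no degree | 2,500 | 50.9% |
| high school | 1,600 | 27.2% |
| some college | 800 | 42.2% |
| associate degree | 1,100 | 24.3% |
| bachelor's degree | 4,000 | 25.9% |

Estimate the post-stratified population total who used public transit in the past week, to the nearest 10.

3,350

Each cell contributes its population count × the respondent rate:
  no degree: 2,500 × 50.9% = 1272.5
  high school: 1,600 × 27.2% = 435.2
  some college: 800 × 42.2% = 337.6
  associate degree: 1,100 × 24.3% = 267.3
  bachelor's degree: 4,000 × 25.9% = 1036
Estimated total = 3348.6 → 3,350.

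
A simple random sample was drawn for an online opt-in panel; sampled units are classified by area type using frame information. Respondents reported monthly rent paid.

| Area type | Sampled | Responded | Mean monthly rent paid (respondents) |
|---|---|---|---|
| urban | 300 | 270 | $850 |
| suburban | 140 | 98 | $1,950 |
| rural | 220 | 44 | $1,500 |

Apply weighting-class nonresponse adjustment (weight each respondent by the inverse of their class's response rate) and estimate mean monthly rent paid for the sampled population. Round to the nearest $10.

Class response rates: urban 270/300 = 90%, suburban 98/140 = 70%, rural 44/220 = 20%.
Weighting each respondent by the inverse class response rate inflates each class back to its sampled size, so the class weight is n_sampled:
  urban: 300 × 850 = 255,000
  suburban: 140 × 1950 = 273,000
  rural: 220 × 1500 = 330,000
Adjusted estimate = 858,000 / 660 = 1300 → $1,300.

$1,300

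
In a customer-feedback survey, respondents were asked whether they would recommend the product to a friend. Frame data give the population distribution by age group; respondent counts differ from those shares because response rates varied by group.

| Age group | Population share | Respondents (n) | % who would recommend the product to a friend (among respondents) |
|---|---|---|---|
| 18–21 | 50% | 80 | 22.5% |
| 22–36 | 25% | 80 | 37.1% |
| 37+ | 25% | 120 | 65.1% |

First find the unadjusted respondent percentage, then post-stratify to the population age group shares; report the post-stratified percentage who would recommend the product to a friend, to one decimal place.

Without adjustment, the pooled respondent share is:
  (80/280)×22.5 + (80/280)×37.1 + (120/280)×65.1 = 44.9286%
Post-stratifying to population shares instead:
  0.5×22.5 + 0.25×37.1 + 0.25×65.1 = 36.8%

36.8%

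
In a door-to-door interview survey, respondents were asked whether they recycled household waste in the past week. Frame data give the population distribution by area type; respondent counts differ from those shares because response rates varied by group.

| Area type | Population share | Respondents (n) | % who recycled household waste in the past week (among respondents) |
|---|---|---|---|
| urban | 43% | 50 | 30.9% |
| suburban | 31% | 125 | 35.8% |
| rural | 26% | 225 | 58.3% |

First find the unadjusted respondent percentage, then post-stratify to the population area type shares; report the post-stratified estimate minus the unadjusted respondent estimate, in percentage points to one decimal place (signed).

Naive respondent-only estimate (weights = respondent counts):
  (50/400)×30.9 + (125/400)×35.8 + (225/400)×58.3 = 47.8438%
Post-stratified estimate weights by population shares:
  0.43×30.9 + 0.31×35.8 + 0.26×58.3 = 39.543%
Difference = 39.543 − 47.8438 = -8.3008 pp.

-8.3 percentage points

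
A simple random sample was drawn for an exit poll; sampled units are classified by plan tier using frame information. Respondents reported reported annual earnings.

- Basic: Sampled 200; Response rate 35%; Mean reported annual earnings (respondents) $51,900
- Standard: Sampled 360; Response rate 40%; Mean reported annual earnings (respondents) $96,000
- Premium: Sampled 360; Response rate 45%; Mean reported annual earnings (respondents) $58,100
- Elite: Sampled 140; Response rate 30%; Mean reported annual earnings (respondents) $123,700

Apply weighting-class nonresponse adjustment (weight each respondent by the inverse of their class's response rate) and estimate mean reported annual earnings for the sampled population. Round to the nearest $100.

$78,500

Weighting each respondent by the inverse class response rate inflates each class back to its sampled size, so the class weight is n_sampled:
  Basic: 200 × 51,900 = 10,380,000
  Standard: 360 × 96,000 = 34,560,000
  Premium: 360 × 58,100 = 20,916,000
  Elite: 140 × 123,700 = 17,318,000
Adjusted estimate = 83,174,000 / 1,060 = 78466 → $78,500.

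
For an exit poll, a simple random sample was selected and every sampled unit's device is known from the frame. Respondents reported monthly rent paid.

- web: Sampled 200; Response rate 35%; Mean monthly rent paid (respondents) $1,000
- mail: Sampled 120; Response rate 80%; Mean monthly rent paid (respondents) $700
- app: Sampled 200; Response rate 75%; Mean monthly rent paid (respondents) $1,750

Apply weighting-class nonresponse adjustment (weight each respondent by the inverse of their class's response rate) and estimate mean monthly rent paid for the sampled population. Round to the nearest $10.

$1,220

Weighting each respondent by the inverse class response rate inflates each class back to its sampled size, so the class weight is n_sampled:
  web: 200 × 1000 = 200,000
  mail: 120 × 700 = 84,000
  app: 200 × 1750 = 350,000
Adjusted estimate = 634,000 / 520 = 1219.23 → $1,220.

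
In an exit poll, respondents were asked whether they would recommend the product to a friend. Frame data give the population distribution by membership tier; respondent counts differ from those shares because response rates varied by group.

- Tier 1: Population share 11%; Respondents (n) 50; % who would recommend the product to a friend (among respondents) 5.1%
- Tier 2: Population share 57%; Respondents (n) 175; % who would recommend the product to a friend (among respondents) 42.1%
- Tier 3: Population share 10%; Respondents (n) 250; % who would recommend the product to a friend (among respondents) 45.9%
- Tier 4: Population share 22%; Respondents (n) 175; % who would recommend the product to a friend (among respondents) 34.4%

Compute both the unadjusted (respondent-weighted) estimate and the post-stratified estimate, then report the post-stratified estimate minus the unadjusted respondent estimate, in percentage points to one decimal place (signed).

Unadjusted (pooled respondent) estimate weights by respondent counts:
  (50/650)×5.1 + (175/650)×42.1 + (250/650)×45.9 + (175/650)×34.4 = 38.6423%
Post-stratified estimate weights by population shares:
  0.11×5.1 + 0.57×42.1 + 0.1×45.9 + 0.22×34.4 = 36.716%
Difference = 36.716 − 38.6423 = -1.9263 pp.

-1.9 percentage points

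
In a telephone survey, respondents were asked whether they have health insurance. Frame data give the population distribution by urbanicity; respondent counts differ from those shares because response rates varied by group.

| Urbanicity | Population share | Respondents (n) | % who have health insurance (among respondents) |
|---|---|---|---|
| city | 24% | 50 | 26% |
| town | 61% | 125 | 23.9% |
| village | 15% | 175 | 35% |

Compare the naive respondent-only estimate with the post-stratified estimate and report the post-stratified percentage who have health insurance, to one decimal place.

26.1%

Naive respondent-only estimate (weights = respondent counts):
  (50/350)×26 + (125/350)×23.9 + (175/350)×35 = 29.75%
Post-stratified estimate weights by population shares:
  0.24×26 + 0.61×23.9 + 0.15×35 = 26.069%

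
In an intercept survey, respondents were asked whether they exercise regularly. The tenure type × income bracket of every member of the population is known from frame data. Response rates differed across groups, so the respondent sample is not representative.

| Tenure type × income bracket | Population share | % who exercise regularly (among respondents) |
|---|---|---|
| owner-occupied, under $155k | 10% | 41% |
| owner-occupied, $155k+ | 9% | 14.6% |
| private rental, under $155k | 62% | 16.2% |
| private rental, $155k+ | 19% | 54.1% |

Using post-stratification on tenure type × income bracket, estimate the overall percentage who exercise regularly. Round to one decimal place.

25.7%

Post-stratification weights by population share, not respondent share:
  owner-occupied, under $155k: 0.1 × 41 = 4.1
  owner-occupied, $155k+: 0.09 × 14.6 = 1.314
  private rental, under $155k: 0.62 × 16.2 = 10.044
  private rental, $155k+: 0.19 × 54.1 = 10.279
Post-stratified estimate = 25.737 → 25.7%.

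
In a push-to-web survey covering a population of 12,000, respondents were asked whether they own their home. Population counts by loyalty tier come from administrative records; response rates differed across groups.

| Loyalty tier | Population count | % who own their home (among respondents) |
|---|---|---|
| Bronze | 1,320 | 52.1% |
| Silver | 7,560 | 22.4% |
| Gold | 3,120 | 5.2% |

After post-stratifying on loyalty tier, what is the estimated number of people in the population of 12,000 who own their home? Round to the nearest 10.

2,540

Each cell contributes its population count × the respondent rate:
  Bronze: 1,320 × 52.1% = 687.72
  Silver: 7,560 × 22.4% = 1693.44
  Gold: 3,120 × 5.2% = 162.24
Estimated total = 2543.4 → 2,540.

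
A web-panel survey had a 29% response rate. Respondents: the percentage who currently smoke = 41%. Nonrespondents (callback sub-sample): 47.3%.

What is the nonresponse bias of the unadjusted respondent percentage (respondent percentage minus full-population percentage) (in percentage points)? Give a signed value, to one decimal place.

-4.5 percentage points

Nonresponse fraction = 1 − 0.29 = 0.71.
Bias = (nonresponse fraction) × (respondent percentage − nonrespondent percentage)
     = 0.71 × (41 − 47.3) = 0.71 × -6.3 = -4.473.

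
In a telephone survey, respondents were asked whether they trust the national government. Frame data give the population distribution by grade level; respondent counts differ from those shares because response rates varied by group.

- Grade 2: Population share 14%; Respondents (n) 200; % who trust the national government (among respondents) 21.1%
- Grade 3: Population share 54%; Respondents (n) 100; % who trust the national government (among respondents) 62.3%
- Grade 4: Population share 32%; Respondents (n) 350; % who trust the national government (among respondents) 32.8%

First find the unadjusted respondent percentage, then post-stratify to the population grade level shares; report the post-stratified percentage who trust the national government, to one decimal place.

Naive respondent-only estimate (weights = respondent counts):
  (200/650)×21.1 + (100/650)×62.3 + (350/650)×32.8 = 33.7385%
Reweighting by population grade level shares:
  0.14×21.1 + 0.54×62.3 + 0.32×32.8 = 47.092%

47.1%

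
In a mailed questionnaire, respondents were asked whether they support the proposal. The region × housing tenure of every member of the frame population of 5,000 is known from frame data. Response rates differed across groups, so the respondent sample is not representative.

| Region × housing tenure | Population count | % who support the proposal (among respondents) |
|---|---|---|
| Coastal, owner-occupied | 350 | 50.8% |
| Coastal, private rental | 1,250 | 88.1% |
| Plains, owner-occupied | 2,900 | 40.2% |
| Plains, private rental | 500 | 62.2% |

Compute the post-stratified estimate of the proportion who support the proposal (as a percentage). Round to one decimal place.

Each cell contributes population-share × respondent value:
  Coastal, owner-occupied: (350/5,000) × 50.8 = 3.556
  Coastal, private rental: (1,250/5,000) × 88.1 = 22.025
  Plains, owner-occupied: (2,900/5,000) × 40.2 = 23.316
  Plains, private rental: (500/5,000) × 62.2 = 6.22
Post-stratified estimate = 55.117 → 55.1%.

55.1%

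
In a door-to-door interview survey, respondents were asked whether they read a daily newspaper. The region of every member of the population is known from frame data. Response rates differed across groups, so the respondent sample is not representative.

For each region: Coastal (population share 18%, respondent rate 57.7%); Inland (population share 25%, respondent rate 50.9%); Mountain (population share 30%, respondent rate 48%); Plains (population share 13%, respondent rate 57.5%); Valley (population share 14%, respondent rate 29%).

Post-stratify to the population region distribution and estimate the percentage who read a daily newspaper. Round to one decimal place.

Each cell contributes population-share × respondent value:
  Coastal: 0.18 × 57.7 = 10.386
  Inland: 0.25 × 50.9 = 12.725
  Mountain: 0.3 × 48 = 14.4
  Plains: 0.13 × 57.5 = 7.475
  Valley: 0.14 × 29 = 4.06
Post-stratified estimate = 49.046 → 49.0%.

49.0%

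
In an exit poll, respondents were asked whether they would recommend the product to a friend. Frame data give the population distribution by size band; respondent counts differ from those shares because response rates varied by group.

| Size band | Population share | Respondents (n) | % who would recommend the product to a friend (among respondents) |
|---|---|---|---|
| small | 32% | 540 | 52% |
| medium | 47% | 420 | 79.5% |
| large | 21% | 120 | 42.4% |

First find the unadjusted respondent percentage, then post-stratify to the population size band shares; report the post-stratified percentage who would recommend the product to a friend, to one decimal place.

Naive respondent-only estimate (weights = respondent counts):
  (540/1080)×52 + (420/1080)×79.5 + (120/1080)×42.4 = 61.6278%
Post-stratified estimate weights by population shares:
  0.32×52 + 0.47×79.5 + 0.21×42.4 = 62.909%

62.9%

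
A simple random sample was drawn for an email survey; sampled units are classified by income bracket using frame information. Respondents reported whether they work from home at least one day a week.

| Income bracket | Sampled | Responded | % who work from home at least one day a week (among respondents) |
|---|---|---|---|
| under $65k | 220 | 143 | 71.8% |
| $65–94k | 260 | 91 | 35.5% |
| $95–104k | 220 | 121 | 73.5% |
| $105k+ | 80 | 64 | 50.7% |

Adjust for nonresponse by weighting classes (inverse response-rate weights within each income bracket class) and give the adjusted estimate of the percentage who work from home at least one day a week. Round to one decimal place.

Response rates by class: under $65k 143/220 = 65%, $65–94k 91/260 = 35%, $95–104k 121/220 = 55%, $105k+ 64/80 = 80%.
With weight = n_sampled/n_responded per class, the weighted class total is n_sampled:
  under $65k: 220 × 71.8 = 15,796
  $65–94k: 260 × 35.5 = 9230
  $95–104k: 220 × 73.5 = 16,170
  $105k+: 80 × 50.7 = 4056
Adjusted estimate = 45,252 / 780 = 58.0154 → 58.0%.

58.0%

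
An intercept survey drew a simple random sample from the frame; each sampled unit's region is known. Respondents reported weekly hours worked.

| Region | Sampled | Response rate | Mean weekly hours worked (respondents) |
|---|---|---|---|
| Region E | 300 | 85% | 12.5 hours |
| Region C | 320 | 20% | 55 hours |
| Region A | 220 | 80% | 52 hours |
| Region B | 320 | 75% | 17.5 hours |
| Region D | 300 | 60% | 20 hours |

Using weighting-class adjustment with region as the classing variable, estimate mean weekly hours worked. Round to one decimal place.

30.4

With weight = n_sampled/n_responded per class, the weighted class total is n_sampled:
  Region E: 300 × 12.5 = 3750
  Region C: 320 × 55 = 17,600
  Region A: 220 × 52 = 11,440
  Region B: 320 × 17.5 = 5600
  Region D: 300 × 20 = 6000
Adjusted estimate = 44,390 / 1,460 = 30.4041 → 30.4.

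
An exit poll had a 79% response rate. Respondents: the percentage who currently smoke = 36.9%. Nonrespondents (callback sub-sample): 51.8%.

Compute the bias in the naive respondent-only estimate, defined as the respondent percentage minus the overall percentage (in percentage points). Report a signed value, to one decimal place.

-3.1 percentage points

Nonresponse fraction = 1 − 0.79 = 0.21.
Bias = (nonresponse fraction) × (respondent percentage − nonrespondent percentage)
     = 0.21 × (36.9 − 51.8) = 0.21 × -14.9 = -3.129.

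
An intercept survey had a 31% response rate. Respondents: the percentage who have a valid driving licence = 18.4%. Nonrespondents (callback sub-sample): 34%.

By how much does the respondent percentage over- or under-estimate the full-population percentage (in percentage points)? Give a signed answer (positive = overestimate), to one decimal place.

-10.8 percentage points

Nonresponse fraction = 1 − 0.31 = 0.69.
Bias = (nonresponse fraction) × (respondent percentage − nonrespondent percentage)
     = 0.69 × (18.4 − 34) = 0.69 × -15.6 = -10.764.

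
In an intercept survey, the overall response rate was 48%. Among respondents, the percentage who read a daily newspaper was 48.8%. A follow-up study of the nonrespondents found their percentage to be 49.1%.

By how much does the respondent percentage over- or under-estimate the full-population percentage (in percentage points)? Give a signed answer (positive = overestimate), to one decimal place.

-0.2 percentage points

Nonresponse fraction = 1 − 0.48 = 0.52.
Bias = (nonresponse fraction) × (respondent percentage − nonrespondent percentage)
     = 0.52 × (48.8 − 49.1) = 0.52 × -0.3 = -0.156.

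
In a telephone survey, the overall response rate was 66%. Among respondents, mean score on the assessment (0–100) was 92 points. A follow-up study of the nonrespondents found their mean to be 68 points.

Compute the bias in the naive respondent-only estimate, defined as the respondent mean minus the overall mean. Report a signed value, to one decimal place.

+8.2

Nonresponse fraction = 1 − 0.66 = 0.34.
Bias = (nonresponse fraction) × (respondent mean − nonrespondent mean)
     = 0.34 × (92 − 68) = 0.34 × 24 = 8.16.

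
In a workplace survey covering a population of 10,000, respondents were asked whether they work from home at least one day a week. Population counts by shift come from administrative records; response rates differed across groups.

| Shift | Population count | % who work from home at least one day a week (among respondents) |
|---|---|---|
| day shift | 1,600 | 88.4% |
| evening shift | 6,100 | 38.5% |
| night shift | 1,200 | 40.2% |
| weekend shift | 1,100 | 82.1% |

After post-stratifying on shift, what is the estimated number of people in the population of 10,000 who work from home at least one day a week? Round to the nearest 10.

Each cell contributes its population count × the respondent rate:
  day shift: 1,600 × 88.4% = 1414.4
  evening shift: 6,100 × 38.5% = 2348.5
  night shift: 1,200 × 40.2% = 482.4
  weekend shift: 1,100 × 82.1% = 903.1
Estimated total = 5148.4 → 5,150.

5,150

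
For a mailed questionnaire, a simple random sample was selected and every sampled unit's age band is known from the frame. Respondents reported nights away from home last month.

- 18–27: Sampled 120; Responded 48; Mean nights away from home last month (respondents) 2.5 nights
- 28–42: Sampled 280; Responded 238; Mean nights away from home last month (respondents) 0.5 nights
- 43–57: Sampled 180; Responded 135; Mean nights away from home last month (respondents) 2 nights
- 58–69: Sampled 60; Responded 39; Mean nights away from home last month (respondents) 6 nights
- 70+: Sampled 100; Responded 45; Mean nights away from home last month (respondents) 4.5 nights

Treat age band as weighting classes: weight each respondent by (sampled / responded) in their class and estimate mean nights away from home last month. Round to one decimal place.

2.2

Response rates by class: 18–27 48/120 = 40%, 28–42 238/280 = 85%, 43–57 135/180 = 75%, 58–69 39/60 = 65%, 70+ 45/100 = 45%.
With weight = n_sampled/n_responded per class, the weighted class total is n_sampled:
  18–27: 120 × 2.5 = 300
  28–42: 280 × 0.5 = 140
  43–57: 180 × 2 = 360
  58–69: 60 × 6 = 360
  70+: 100 × 4.5 = 450
Adjusted estimate = 1610 / 740 = 2.17568 → 2.2.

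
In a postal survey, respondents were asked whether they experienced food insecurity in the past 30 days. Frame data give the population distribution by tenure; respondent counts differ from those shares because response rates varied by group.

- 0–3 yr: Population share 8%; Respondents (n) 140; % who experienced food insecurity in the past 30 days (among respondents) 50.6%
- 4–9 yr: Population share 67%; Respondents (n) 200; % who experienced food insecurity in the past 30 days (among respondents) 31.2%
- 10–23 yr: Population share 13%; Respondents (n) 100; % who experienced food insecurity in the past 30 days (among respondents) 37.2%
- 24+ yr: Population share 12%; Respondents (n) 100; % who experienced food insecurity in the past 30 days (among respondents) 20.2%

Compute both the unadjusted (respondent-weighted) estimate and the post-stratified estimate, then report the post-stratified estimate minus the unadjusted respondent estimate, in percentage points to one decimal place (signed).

-3.1 percentage points

Without adjustment, the pooled respondent share is:
  (140/540)×50.6 + (200/540)×31.2 + (100/540)×37.2 + (100/540)×20.2 = 35.3037%
Post-stratifying to population shares instead:
  0.08×50.6 + 0.67×31.2 + 0.13×37.2 + 0.12×20.2 = 32.212%
Difference = 32.212 − 35.3037 = -3.0917 pp.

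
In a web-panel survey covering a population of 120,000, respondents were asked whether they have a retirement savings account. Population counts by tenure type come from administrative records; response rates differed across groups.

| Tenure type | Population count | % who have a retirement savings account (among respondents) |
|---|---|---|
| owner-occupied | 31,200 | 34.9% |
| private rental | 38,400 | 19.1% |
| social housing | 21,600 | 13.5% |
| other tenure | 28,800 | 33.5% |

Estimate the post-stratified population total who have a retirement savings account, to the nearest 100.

Apply each group's respondent rate to its population count:
  owner-occupied: 31,200 × 34.9% = 10888.8
  private rental: 38,400 × 19.1% = 7334.4
  social housing: 21,600 × 13.5% = 2916
  other tenure: 28,800 × 33.5% = 9648
Estimated total = 30787.2 → 30,800.

30,800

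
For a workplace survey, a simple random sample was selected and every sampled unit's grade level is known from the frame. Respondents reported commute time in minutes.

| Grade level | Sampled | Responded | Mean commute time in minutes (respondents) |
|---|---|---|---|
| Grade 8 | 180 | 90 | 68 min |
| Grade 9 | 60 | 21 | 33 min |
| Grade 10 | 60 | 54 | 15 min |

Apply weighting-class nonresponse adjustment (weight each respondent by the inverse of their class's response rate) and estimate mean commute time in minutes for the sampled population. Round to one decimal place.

50.4

Response rates by class: Grade 8 90/180 = 50%, Grade 9 21/60 = 35%, Grade 10 54/60 = 90%.
With weight = n_sampled/n_responded per class, the weighted class total is n_sampled:
  Grade 8: 180 × 68 = 12,240
  Grade 9: 60 × 33 = 1980
  Grade 10: 60 × 15 = 900
Adjusted estimate = 15,120 / 300 = 50.4 → 50.4.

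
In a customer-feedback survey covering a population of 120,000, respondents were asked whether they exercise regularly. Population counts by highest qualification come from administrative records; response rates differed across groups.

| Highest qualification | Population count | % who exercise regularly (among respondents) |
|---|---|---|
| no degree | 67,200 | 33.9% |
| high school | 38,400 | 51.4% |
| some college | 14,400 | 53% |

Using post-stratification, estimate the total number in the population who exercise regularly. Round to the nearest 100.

50,200

Estimated count per cell = population count × respondent percentage:
  no degree: 67,200 × 33.9% = 22780.8
  high school: 38,400 × 51.4% = 19737.6
  some college: 14,400 × 53% = 7632
Estimated total = 50150.4 → 50,200.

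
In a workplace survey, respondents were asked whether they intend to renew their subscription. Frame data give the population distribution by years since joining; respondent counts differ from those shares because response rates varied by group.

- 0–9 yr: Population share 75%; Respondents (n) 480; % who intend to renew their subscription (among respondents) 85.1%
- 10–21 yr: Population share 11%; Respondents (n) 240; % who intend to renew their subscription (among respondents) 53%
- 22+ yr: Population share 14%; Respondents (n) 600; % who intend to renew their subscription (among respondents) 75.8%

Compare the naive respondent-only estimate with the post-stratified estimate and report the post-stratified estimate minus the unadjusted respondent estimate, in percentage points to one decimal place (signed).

Unadjusted (pooled respondent) estimate weights by respondent counts:
  (480/1320)×85.1 + (240/1320)×53 + (600/1320)×75.8 = 75.0364%
Post-stratified estimate weights by population shares:
  0.75×85.1 + 0.11×53 + 0.14×75.8 = 80.267%
Difference = 80.267 − 75.0364 = 5.2306 pp.

+5.2 percentage points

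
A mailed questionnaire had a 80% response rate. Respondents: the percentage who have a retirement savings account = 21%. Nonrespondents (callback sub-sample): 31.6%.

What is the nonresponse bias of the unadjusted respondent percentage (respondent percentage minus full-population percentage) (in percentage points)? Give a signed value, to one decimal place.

Nonresponse fraction = 1 − 0.8 = 0.2.
Bias = (nonresponse fraction) × (respondent percentage − nonrespondent percentage)
     = 0.2 × (21 − 31.6) = 0.2 × -10.6 = -2.12.

-2.1 percentage points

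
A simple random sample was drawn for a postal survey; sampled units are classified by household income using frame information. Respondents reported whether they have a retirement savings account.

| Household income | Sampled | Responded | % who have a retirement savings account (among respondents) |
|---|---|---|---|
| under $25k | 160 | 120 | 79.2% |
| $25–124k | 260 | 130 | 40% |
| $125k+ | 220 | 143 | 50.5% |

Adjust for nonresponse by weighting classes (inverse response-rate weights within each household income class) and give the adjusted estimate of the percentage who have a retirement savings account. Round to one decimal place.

Response rates by class: under $25k 120/160 = 75%, $25–124k 130/260 = 50%, $125k+ 143/220 = 65%.
Inverse-response-rate weighting restores each class to its sampled count, so class totals weight by n_sampled:
  under $25k: 160 × 79.2 = 12,672
  $25–124k: 260 × 40 = 10,400
  $125k+: 220 × 50.5 = 11,110
Adjusted estimate = 34,182 / 640 = 53.4094 → 53.4%.

53.4%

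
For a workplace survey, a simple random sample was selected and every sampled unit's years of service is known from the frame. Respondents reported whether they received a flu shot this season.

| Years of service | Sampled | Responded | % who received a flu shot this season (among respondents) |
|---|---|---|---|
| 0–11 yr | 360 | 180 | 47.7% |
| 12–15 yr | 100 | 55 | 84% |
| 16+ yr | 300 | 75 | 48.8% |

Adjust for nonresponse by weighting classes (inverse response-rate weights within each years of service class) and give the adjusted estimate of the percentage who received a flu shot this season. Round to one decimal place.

Response rates by class: 0–11 yr 180/360 = 50%, 12–15 yr 55/100 = 55%, 16+ yr 75/300 = 25%.
With weight = n_sampled/n_responded per class, the weighted class total is n_sampled:
  0–11 yr: 360 × 47.7 = 17,172
  12–15 yr: 100 × 84 = 8400
  16+ yr: 300 × 48.8 = 14,640
Adjusted estimate = 40,212 / 760 = 52.9105 → 52.9%.

52.9%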